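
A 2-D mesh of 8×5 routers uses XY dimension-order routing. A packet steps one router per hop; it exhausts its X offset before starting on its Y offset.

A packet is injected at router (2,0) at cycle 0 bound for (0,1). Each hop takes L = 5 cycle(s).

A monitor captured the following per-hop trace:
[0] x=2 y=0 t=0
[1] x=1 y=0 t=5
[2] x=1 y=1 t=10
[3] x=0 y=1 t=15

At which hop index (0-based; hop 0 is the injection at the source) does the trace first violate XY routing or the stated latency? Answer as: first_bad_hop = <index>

  1: Δx=-1 Δy=+0 Δt=5 [ok]
  2: Δx=+0 Δy=+1 Δt=5 [BAD: Y-move but x=1≠0]

first_bad_hop = 2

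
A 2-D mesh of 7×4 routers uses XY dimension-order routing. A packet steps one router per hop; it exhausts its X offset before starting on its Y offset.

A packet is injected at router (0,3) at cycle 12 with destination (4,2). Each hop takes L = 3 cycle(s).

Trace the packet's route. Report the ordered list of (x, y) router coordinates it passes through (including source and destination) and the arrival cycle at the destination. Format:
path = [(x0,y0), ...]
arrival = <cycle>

path = [(0,3), (1,3), (2,3), (3,3), (4,3), (4,2)]
arrival = 27

hop 0: (0,3) @ cyc 12
hop 1: (1,3) @ cyc 15  [E]
hop 2: (2,3) @ cyc 18  [E]
hop 3: (3,3) @ cyc 21  [E]
hop 4: (4,3) @ cyc 24  [E]
hop 5: (4,2) @ cyc 27  [S]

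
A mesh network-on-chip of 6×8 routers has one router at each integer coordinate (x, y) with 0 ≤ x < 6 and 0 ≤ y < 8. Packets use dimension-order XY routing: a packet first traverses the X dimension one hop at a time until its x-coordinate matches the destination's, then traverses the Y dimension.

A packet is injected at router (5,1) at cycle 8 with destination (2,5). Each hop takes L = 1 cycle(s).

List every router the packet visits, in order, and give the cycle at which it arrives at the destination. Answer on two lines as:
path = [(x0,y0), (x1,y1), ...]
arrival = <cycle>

path = [(5,1), (4,1), (3,1), (2,1), (2,2), (2,3), (2,4), (2,5)]
arrival = 15

[0] x=5 y=1 t=8
[1] x=4 y=1 t=9 →W
[2] x=3 y=1 t=10 →W
[3] x=2 y=1 t=11 →W
[4] x=2 y=2 t=12 →N
[5] x=2 y=3 t=13 →N
[6] x=2 y=4 t=14 →N
[7] x=2 y=5 t=15 →N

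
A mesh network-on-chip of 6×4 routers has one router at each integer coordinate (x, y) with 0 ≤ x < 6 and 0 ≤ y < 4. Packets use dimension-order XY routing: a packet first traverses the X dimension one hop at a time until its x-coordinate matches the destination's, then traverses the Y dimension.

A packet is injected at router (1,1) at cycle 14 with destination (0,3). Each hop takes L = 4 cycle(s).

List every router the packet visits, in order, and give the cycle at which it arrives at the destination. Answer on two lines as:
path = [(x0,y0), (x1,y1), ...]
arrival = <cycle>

#0 — 1,1 | c14
#1 — 0,1 | c18 | W
#2 — 0,2 | c22 | N
#3 — 0,3 | c26 | N

path = [(1,1), (0,1), (0,2), (0,3)]
arrival = 26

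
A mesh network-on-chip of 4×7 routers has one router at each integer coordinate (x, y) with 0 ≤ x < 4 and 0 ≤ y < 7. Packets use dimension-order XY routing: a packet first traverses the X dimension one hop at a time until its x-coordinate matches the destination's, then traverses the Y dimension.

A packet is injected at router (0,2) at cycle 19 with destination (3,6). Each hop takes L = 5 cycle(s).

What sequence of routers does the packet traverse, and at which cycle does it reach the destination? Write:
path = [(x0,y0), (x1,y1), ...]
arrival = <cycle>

path = [(0,2), (1,2), (2,2), (3,2), (3,3), (3,4), (3,5), (3,6)]
arrival = 54

t=19: at (0,2)
t=24: at (1,2) after E
t=29: at (2,2) after E
t=34: at (3,2) after E
t=39: at (3,3) after N
t=44: at (3,4) after N
t=49: at (3,5) after N
t=54: at (3,6) after N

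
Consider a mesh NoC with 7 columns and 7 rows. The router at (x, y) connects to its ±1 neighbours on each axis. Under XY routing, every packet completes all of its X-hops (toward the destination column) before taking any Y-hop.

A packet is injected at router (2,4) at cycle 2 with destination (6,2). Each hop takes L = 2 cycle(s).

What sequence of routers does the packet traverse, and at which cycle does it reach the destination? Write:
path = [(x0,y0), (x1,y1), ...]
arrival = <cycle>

hop 0: (2,4) @ cyc 2
hop 1: (3,4) @ cyc 4  [E]
hop 2: (4,4) @ cyc 6  [E]
hop 3: (5,4) @ cyc 8  [E]
hop 4: (6,4) @ cyc 10  [E]
hop 5: (6,3) @ cyc 12  [S]
hop 6: (6,2) @ cyc 14  [S]

path = [(2,4), (3,4), (4,4), (5,4), (6,4), (6,3), (6,2)]
arrival = 14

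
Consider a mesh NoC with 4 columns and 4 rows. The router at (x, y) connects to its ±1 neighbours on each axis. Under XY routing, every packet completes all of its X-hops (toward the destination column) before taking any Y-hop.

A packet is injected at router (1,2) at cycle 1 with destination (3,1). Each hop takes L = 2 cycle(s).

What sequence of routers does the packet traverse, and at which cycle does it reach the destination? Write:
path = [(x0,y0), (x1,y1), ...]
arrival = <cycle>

path = [(1,2), (2,2), (3,2), (3,1)]
arrival = 7

hop 0: (1,2) @ cyc 1
hop 1: (2,2) @ cyc 3  [E]
hop 2: (3,2) @ cyc 5  [E]
hop 3: (3,1) @ cyc 7  [S]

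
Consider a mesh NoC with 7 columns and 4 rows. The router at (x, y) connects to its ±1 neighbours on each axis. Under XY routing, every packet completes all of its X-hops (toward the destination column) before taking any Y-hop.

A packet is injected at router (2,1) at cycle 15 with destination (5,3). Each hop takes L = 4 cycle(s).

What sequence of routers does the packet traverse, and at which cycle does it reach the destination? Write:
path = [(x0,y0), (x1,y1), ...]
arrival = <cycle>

path = [(2,1), (3,1), (4,1), (5,1), (5,2), (5,3)]
arrival = 35

  0. router=(2,1) cycle=15 (inject)
  1. router=(3,1) cycle=19 dir=E
  2. router=(4,1) cycle=23 dir=E
  3. router=(5,1) cycle=27 dir=E
  4. router=(5,2) cycle=31 dir=N
  5. router=(5,3) cycle=35 dir=N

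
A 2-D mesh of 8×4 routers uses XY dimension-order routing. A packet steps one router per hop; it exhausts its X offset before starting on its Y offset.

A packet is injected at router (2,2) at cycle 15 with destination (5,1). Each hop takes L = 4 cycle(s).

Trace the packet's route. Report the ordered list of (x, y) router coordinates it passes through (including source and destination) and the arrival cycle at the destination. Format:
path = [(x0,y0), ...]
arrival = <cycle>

[0] x=2 y=2 t=15
[1] x=3 y=2 t=19 →E
[2] x=4 y=2 t=23 →E
[3] x=5 y=2 t=27 →E
[4] x=5 y=1 t=31 →S

path = [(2,2), (3,2), (4,2), (5,2), (5,1)]
arrival = 31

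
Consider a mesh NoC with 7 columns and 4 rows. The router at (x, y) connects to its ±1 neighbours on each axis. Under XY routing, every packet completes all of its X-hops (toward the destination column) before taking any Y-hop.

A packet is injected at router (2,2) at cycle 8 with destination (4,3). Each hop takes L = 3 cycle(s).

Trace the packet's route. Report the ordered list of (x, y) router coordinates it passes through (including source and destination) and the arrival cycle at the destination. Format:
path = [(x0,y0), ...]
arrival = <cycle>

path = [(2,2), (3,2), (4,2), (4,3)]
arrival = 17

t=8: at (2,2)
t=11: at (3,2) after E
t=14: at (4,2) after E
t=17: at (4,3) after N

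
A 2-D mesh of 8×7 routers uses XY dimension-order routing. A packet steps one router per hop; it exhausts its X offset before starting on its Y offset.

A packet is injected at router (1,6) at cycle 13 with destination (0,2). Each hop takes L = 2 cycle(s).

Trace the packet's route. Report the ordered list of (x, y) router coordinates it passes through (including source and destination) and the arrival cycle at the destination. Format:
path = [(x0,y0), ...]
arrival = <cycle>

hop 0: (1,6) @ cyc 13
hop 1: (0,6) @ cyc 15  [W]
hop 2: (0,5) @ cyc 17  [S]
hop 3: (0,4) @ cyc 19  [S]
hop 4: (0,3) @ cyc 21  [S]
hop 5: (0,2) @ cyc 23  [S]

path = [(1,6), (0,6), (0,5), (0,4), (0,3), (0,2)]
arrival = 23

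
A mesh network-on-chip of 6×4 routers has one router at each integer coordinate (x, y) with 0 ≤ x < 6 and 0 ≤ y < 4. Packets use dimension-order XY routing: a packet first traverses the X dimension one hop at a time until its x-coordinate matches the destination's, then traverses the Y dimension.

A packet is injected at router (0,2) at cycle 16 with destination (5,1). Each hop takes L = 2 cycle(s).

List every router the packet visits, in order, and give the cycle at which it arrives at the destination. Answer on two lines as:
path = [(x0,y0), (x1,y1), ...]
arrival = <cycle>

  0. router=(0,2) cycle=16 (inject)
  1. router=(1,2) cycle=18 dir=E
  2. router=(2,2) cycle=20 dir=E
  3. router=(3,2) cycle=22 dir=E
  4. router=(4,2) cycle=24 dir=E
  5. router=(5,2) cycle=26 dir=E
  6. router=(5,1) cycle=28 dir=S

path = [(0,2), (1,2), (2,2), (3,2), (4,2), (5,2), (5,1)]
arrival = 28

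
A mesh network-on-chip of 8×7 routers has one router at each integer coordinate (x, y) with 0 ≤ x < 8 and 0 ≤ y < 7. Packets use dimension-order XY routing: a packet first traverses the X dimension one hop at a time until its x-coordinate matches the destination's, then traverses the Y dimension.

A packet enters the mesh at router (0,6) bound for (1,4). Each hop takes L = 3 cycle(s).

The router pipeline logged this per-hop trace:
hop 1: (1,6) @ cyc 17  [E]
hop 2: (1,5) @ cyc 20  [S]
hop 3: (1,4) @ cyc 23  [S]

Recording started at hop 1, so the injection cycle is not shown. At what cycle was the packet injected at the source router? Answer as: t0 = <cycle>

The first recorded entry is hop 1 at cycle 17.
So t0 = 17 − 1·3 = 14.

t0 = 14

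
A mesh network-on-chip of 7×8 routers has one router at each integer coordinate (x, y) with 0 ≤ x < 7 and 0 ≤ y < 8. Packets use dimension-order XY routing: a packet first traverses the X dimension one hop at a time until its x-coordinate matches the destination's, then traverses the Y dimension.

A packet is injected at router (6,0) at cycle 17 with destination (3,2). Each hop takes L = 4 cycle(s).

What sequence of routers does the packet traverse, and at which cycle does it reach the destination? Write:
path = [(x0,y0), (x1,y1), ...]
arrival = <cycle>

#0 — 6,0 | c17
#1 — 5,0 | c21 | W
#2 — 4,0 | c25 | W
#3 — 3,0 | c29 | W
#4 — 3,1 | c33 | N
#5 — 3,2 | c37 | N

path = [(6,0), (5,0), (4,0), (3,0), (3,1), (3,2)]
arrival = 37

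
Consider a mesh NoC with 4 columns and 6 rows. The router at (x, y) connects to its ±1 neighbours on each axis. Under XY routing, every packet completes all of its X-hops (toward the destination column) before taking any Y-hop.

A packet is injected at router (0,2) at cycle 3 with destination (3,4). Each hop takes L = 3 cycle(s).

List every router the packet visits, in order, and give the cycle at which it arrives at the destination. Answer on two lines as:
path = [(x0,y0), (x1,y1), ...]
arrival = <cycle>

path = [(0,2), (1,2), (2,2), (3,2), (3,3), (3,4)]
arrival = 18

t=3: at (0,2)
t=6: at (1,2) after E
t=9: at (2,2) after E
t=12: at (3,2) after E
t=15: at (3,3) after N
t=18: at (3,4) after N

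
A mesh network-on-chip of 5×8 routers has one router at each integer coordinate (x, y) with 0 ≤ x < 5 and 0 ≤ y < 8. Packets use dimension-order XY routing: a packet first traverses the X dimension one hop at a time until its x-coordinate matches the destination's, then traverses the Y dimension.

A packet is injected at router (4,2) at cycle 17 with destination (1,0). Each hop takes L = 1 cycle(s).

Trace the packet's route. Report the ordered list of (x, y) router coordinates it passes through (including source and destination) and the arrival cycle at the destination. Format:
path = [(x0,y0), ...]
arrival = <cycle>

hop 0: (4,2) @ cyc 17
hop 1: (3,2) @ cyc 18  [W]
hop 2: (2,2) @ cyc 19  [W]
hop 3: (1,2) @ cyc 20  [W]
hop 4: (1,1) @ cyc 21  [S]
hop 5: (1,0) @ cyc 22  [S]

path = [(4,2), (3,2), (2,2), (1,2), (1,1), (1,0)]
arrival = 22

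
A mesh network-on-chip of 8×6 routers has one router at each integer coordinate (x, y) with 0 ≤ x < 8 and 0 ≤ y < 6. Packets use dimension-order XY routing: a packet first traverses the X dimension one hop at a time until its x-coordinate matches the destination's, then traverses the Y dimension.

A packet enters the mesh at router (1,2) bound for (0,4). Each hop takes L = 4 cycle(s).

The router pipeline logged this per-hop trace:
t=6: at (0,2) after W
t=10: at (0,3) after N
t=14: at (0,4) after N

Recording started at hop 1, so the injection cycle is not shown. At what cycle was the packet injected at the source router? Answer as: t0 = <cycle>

t0 = 2

At hop 1 the cycle is 6; in general cyc_k = t0 + kL.
So t0 = 6 − 1·4 = 2.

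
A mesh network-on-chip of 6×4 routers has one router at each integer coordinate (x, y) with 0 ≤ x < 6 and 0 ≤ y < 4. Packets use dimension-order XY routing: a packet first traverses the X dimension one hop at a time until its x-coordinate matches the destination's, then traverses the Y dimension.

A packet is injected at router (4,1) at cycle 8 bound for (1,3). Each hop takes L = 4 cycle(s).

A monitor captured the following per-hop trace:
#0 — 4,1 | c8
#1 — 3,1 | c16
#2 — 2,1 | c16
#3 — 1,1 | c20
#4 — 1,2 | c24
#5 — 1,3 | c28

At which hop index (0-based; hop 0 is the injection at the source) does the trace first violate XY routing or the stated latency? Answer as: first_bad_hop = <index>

first_bad_hop = 1

hop 1: step (-1,+0), +8 cyc — BAD: Δcyc=8≠L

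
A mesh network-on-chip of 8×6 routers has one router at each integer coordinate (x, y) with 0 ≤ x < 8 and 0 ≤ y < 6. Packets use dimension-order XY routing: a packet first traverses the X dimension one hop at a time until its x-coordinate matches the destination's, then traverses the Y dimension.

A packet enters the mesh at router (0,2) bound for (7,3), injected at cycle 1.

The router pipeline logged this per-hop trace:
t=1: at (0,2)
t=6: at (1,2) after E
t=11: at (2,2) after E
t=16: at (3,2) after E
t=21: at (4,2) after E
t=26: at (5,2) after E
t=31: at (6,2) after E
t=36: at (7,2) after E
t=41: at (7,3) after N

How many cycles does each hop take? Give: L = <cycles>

Δcyc across hop 0→1: 6 − 1 = 5.
That increment is L by definition: L = 5.

L = 5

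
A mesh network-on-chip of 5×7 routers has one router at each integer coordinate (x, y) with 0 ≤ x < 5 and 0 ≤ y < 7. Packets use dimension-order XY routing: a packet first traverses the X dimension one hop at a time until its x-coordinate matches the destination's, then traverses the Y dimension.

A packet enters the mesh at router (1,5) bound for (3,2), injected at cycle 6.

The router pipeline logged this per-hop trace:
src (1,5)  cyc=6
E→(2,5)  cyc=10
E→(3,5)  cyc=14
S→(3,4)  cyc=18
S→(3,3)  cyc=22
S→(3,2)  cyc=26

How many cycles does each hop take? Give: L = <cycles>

Δcyc across hop 0→1: 10 − 6 = 4.
Per-hop latency L = Δcyc = 4.

L = 4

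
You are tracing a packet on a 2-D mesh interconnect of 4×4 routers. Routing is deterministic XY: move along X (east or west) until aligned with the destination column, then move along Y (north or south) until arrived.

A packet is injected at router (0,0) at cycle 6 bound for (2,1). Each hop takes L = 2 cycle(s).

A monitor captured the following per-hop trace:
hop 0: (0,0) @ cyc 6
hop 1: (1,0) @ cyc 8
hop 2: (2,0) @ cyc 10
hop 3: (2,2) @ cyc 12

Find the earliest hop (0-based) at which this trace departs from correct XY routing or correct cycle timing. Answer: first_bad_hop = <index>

hop 1: step (+1,+0), +2 cyc — ok
hop 2: step (+1,+0), +2 cyc — ok
hop 3: step (+0,+2), +2 cyc — BAD: non-unit step

first_bad_hop = 3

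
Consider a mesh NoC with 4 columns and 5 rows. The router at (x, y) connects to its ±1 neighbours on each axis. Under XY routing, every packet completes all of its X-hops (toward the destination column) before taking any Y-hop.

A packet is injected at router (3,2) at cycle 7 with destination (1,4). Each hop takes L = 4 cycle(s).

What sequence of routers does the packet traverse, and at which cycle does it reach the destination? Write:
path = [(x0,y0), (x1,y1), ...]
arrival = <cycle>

  0. router=(3,2) cycle=7 (inject)
  1. router=(2,2) cycle=11 dir=W
  2. router=(1,2) cycle=15 dir=W
  3. router=(1,3) cycle=19 dir=N
  4. router=(1,4) cycle=23 dir=N

path = [(3,2), (2,2), (1,2), (1,3), (1,4)]
arrival = 23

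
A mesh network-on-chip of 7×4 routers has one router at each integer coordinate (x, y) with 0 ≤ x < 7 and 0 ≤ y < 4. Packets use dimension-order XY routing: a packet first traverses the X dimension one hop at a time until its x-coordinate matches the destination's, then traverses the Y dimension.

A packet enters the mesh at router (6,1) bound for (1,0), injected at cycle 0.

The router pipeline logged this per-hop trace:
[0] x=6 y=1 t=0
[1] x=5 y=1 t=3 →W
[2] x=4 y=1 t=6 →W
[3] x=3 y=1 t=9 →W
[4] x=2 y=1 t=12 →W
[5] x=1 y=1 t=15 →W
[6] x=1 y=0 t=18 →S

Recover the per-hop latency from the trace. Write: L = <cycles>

L = 3

From hop 0 (0) to hop 1 (3): +3 cycles.
One hop costs L cycles, so L = 3.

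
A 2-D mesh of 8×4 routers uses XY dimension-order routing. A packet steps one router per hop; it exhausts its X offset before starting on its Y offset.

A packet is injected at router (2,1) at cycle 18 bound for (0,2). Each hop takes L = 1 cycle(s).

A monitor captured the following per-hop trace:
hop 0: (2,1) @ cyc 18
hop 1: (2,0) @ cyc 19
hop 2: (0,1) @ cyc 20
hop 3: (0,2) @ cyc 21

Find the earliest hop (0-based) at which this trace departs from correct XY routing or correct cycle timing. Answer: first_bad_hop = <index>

first_bad_hop = 1

  1: Δx=+0 Δy=-1 Δt=1 [BAD: Y-move but x=2≠0]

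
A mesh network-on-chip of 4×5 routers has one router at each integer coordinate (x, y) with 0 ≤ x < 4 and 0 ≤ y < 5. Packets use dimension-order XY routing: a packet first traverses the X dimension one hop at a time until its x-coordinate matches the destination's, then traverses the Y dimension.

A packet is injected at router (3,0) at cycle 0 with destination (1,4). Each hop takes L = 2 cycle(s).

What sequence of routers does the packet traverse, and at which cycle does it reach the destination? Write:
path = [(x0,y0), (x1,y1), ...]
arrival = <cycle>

hop 0: (3,0) @ cyc 0
hop 1: (2,0) @ cyc 2  [W]
hop 2: (1,0) @ cyc 4  [W]
hop 3: (1,1) @ cyc 6  [N]
hop 4: (1,2) @ cyc 8  [N]
hop 5: (1,3) @ cyc 10  [N]
hop 6: (1,4) @ cyc 12  [N]

path = [(3,0), (2,0), (1,0), (1,1), (1,2), (1,3), (1,4)]
arrival = 12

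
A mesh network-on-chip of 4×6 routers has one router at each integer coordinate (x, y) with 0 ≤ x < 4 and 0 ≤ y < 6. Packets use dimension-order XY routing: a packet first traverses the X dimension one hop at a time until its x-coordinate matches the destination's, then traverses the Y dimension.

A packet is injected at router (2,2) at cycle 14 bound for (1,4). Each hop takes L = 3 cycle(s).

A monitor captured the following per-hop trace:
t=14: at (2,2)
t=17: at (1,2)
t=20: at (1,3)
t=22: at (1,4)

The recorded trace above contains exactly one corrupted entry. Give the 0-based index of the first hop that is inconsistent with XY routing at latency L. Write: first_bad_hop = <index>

first_bad_hop = 3

hop 1: step (-1,+0), +3 cyc — ok
hop 2: step (+0,+1), +3 cyc — ok
hop 3: step (+0,+1), +2 cyc — BAD: Δcyc=2≠L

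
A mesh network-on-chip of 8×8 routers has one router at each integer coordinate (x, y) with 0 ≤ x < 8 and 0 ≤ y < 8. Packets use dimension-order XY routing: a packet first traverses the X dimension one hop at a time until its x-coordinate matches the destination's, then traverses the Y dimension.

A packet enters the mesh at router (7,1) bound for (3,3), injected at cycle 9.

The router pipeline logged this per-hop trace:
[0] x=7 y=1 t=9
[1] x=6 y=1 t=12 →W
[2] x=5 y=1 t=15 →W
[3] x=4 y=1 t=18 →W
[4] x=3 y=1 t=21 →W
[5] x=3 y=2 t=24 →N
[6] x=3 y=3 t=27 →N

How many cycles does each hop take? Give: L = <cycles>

L = 3

Δcyc across hop 0→1: 12 − 9 = 3.
Each hop adds L, hence L = 3.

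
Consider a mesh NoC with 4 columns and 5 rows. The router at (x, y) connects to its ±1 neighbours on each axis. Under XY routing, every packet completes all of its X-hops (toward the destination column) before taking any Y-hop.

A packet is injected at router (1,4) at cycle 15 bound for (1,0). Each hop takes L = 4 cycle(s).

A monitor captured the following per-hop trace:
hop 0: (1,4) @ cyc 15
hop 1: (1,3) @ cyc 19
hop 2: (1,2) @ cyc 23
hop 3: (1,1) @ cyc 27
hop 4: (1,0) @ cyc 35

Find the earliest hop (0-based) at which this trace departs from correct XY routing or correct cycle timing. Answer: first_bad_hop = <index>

  1: Δx=+0 Δy=-1 Δt=4 [ok]
  2: Δx=+0 Δy=-1 Δt=4 [ok]
  3: Δx=+0 Δy=-1 Δt=4 [ok]
  4: Δx=+0 Δy=-1 Δt=8 [BAD: Δcyc=8≠L]

first_bad_hop = 4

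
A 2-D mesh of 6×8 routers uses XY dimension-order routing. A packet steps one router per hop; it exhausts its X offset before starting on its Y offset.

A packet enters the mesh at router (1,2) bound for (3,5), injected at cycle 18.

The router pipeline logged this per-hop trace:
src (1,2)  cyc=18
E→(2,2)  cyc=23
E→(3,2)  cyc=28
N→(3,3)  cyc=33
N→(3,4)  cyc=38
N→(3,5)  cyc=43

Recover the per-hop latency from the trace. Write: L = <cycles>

Between hops 0 and 1 the cycle counter advances 23 − 18 = 5.
One hop costs L cycles, so L = 5.

L = 5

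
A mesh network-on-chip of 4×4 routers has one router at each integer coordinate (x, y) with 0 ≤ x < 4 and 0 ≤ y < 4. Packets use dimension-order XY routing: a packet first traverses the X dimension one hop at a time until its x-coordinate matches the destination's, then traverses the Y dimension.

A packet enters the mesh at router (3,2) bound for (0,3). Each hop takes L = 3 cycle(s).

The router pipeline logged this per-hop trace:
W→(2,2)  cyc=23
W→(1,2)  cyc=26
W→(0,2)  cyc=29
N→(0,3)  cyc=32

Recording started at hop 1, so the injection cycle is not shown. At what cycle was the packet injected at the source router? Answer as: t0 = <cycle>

At hop 1 the cycle is 23; in general cyc_k = t0 + kL.
t0 = cyc[1] − L = 23 − 3 = 20.

t0 = 20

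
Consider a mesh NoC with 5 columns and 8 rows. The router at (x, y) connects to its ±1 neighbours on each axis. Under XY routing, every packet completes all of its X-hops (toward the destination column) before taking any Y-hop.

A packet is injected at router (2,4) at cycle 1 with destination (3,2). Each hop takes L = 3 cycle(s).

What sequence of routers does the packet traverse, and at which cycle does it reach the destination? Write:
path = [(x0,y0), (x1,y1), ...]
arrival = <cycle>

  0. router=(2,4) cycle=1 (inject)
  1. router=(3,4) cycle=4 dir=E
  2. router=(3,3) cycle=7 dir=S
  3. router=(3,2) cycle=10 dir=S

path = [(2,4), (3,4), (3,3), (3,2)]
arrival = 10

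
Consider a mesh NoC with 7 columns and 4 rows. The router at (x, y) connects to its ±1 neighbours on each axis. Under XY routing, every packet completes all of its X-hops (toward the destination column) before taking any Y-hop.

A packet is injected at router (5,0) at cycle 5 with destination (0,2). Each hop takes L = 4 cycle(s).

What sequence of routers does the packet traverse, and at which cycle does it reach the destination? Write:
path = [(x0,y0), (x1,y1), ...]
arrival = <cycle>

path = [(5,0), (4,0), (3,0), (2,0), (1,0), (0,0), (0,1), (0,2)]
arrival = 33

#0 — 5,0 | c5
#1 — 4,0 | c9 | W
#2 — 3,0 | c13 | W
#3 — 2,0 | c17 | W
#4 — 1,0 | c21 | W
#5 — 0,0 | c25 | W
#6 — 0,1 | c29 | N
#7 — 0,2 | c33 | N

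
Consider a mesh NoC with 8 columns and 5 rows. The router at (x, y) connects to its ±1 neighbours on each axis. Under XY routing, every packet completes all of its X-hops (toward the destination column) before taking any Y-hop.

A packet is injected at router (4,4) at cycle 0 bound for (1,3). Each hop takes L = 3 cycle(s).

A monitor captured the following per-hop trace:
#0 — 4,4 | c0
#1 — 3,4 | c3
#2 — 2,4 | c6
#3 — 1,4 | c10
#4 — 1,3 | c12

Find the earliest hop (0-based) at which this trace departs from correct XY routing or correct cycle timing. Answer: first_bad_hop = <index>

[1] (-1,+0) / 3c ⇒ ok
[2] (-1,+0) / 3c ⇒ ok
[3] (-1,+0) / 4c ⇒ BAD: Δcyc=4≠L

first_bad_hop = 3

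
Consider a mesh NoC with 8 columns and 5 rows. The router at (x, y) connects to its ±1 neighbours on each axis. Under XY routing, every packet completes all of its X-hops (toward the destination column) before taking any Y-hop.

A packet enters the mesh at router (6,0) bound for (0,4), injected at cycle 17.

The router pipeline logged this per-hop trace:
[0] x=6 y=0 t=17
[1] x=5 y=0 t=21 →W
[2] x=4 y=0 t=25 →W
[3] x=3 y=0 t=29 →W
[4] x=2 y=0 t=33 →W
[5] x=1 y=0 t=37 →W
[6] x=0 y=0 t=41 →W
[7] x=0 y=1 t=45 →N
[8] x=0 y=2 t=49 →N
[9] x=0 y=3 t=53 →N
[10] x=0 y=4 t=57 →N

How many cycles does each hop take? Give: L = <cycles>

L = 4

cyc[1] − cyc[0] = 21 − 17 = 4.
That increment is L by definition: L = 4.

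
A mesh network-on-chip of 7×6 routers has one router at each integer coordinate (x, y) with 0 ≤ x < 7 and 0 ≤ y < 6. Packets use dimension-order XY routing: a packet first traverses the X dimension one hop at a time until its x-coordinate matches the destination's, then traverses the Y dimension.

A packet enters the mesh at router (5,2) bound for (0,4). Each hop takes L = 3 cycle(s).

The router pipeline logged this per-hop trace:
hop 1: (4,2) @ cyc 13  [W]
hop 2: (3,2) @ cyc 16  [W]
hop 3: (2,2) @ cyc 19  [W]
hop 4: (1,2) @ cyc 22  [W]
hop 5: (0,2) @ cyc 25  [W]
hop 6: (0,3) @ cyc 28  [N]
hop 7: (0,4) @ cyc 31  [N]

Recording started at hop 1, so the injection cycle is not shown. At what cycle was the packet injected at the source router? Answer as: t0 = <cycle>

The first recorded entry is hop 1 at cycle 13.
Subtract one hop: t0 = 13 − 3 = 10.

t0 = 10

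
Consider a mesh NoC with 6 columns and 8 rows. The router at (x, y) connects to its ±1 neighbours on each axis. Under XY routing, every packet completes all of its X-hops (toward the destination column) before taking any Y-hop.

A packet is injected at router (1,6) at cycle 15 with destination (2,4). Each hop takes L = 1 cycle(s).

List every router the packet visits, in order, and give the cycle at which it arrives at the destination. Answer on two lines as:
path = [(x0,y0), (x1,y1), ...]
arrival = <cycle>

path = [(1,6), (2,6), (2,5), (2,4)]
arrival = 18

hop 0: (1,6) @ cyc 15
hop 1: (2,6) @ cyc 16  [E]
hop 2: (2,5) @ cyc 17  [S]
hop 3: (2,4) @ cyc 18  [S]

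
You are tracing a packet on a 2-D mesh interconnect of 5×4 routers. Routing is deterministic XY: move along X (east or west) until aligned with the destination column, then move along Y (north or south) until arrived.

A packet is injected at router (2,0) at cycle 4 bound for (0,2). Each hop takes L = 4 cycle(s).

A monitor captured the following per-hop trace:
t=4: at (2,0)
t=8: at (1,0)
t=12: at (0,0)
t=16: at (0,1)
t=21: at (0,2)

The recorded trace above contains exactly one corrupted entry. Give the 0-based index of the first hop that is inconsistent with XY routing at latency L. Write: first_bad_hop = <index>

[1] (-1,+0) / 4c ⇒ ok
[2] (-1,+0) / 4c ⇒ ok
[3] (+0,+1) / 4c ⇒ ok
[4] (+0,+1) / 5c ⇒ BAD: Δcyc=5≠L

first_bad_hop = 4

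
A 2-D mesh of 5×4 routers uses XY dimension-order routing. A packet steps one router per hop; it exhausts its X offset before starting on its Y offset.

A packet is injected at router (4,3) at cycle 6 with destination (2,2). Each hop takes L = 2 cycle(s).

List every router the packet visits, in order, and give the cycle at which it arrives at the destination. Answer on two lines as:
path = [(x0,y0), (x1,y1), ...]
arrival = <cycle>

path = [(4,3), (3,3), (2,3), (2,2)]
arrival = 12

src (4,3)  cyc=6
W→(3,3)  cyc=8
W→(2,3)  cyc=10
S→(2,2)  cyc=12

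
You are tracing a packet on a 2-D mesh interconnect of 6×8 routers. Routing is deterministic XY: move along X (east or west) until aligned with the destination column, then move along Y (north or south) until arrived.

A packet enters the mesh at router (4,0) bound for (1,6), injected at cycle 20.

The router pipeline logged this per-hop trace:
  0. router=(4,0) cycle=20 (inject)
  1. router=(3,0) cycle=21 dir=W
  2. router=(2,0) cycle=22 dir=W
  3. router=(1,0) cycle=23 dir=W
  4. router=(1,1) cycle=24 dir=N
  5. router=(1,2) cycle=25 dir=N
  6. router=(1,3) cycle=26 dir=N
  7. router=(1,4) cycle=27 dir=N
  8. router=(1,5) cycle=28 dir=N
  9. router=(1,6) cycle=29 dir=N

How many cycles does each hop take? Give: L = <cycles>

From hop 0 (20) to hop 1 (21): +1 cycles.
One hop costs L cycles, so L = 1.

L = 1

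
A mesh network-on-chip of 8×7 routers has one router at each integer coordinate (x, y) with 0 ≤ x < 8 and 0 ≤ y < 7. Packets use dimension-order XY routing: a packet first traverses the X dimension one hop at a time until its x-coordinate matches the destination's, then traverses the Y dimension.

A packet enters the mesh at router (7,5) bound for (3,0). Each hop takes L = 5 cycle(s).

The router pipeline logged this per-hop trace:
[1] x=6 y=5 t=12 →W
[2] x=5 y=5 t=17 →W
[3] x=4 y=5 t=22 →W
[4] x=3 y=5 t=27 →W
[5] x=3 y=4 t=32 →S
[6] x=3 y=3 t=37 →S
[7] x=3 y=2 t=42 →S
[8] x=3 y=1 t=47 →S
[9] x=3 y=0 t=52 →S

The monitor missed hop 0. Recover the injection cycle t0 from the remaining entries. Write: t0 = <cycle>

At hop 1 the cycle is 12; in general cyc_k = t0 + kL.
Therefore t0 = 12 − L = 7.

t0 = 7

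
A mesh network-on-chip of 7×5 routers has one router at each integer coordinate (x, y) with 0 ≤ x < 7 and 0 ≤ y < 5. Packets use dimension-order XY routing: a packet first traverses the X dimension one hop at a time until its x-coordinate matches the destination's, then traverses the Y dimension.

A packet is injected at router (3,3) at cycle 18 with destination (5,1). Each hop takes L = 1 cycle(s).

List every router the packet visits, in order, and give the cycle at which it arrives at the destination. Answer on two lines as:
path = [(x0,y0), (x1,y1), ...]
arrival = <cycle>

path = [(3,3), (4,3), (5,3), (5,2), (5,1)]
arrival = 22

[0] x=3 y=3 t=18
[1] x=4 y=3 t=19 →E
[2] x=5 y=3 t=20 →E
[3] x=5 y=2 t=21 →S
[4] x=5 y=1 t=22 →S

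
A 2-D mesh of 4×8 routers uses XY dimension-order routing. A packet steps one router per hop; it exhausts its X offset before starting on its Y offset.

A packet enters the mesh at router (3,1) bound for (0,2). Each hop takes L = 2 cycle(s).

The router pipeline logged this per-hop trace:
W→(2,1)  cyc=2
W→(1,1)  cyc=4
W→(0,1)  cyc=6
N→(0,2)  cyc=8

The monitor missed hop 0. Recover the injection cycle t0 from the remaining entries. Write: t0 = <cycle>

The first recorded entry is hop 1 at cycle 2.
Therefore t0 = 2 − L = 0.

t0 = 0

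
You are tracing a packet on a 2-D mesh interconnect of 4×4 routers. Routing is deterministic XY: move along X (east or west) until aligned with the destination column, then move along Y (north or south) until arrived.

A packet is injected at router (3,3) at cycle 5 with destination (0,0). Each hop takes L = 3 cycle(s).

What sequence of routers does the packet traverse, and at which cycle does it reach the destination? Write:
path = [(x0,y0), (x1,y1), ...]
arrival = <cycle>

hop 0: (3,3) @ cyc 5
hop 1: (2,3) @ cyc 8  [W]
hop 2: (1,3) @ cyc 11  [W]
hop 3: (0,3) @ cyc 14  [W]
hop 4: (0,2) @ cyc 17  [S]
hop 5: (0,1) @ cyc 20  [S]
hop 6: (0,0) @ cyc 23  [S]

path = [(3,3), (2,3), (1,3), (0,3), (0,2), (0,1), (0,0)]
arrival = 23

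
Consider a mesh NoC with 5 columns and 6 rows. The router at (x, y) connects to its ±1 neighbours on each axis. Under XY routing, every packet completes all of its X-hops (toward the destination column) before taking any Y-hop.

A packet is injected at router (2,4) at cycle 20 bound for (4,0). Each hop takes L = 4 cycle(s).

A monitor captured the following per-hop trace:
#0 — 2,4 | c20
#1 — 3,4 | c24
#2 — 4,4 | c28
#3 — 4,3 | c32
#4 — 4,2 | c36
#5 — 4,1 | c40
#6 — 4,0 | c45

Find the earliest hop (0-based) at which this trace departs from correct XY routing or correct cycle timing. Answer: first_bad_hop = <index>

hop 1: step (+1,+0), +4 cyc — ok
hop 2: step (+1,+0), +4 cyc — ok
hop 3: step (+0,-1), +4 cyc — ok
hop 4: step (+0,-1), +4 cyc — ok
hop 5: step (+0,-1), +4 cyc — ok
hop 6: step (+0,-1), +5 cyc — BAD: Δcyc=5≠L

first_bad_hop = 6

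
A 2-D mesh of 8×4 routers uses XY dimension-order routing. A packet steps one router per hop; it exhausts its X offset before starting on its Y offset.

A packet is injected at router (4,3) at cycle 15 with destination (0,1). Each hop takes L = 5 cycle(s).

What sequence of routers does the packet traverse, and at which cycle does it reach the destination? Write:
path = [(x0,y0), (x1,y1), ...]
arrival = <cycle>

  0. router=(4,3) cycle=15 (inject)
  1. router=(3,3) cycle=20 dir=W
  2. router=(2,3) cycle=25 dir=W
  3. router=(1,3) cycle=30 dir=W
  4. router=(0,3) cycle=35 dir=W
  5. router=(0,2) cycle=40 dir=S
  6. router=(0,1) cycle=45 dir=S

path = [(4,3), (3,3), (2,3), (1,3), (0,3), (0,2), (0,1)]
arrival = 45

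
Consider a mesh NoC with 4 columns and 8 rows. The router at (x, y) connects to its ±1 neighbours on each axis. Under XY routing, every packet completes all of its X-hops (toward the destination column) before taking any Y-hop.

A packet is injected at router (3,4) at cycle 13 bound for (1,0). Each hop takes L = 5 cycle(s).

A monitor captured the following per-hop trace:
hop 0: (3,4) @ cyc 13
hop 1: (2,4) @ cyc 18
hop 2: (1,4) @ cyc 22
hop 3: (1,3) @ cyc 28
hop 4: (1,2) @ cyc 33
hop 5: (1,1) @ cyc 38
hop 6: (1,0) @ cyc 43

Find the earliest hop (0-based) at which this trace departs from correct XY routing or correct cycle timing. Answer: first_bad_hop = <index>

first_bad_hop = 2

  1: Δx=-1 Δy=+0 Δt=5 [ok]
  2: Δx=-1 Δy=+0 Δt=4 [BAD: Δcyc=4≠L]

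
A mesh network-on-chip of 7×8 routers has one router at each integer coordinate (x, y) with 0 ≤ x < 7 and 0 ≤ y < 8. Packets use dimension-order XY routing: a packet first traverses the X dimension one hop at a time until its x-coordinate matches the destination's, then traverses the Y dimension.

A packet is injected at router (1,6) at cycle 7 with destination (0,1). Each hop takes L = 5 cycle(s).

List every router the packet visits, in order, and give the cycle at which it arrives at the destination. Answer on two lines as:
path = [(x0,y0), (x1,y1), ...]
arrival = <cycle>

path = [(1,6), (0,6), (0,5), (0,4), (0,3), (0,2), (0,1)]
arrival = 37

t=7: at (1,6)
t=12: at (0,6) after W
t=17: at (0,5) after S
t=22: at (0,4) after S
t=27: at (0,3) after S
t=32: at (0,2) after S
t=37: at (0,1) after S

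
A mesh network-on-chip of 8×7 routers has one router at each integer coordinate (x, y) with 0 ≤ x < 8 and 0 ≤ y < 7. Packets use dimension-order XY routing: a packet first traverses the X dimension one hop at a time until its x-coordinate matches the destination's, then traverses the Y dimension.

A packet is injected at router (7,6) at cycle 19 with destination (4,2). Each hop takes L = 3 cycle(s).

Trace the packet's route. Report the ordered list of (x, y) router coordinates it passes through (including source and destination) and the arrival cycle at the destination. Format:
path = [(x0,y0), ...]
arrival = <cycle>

path = [(7,6), (6,6), (5,6), (4,6), (4,5), (4,4), (4,3), (4,2)]
arrival = 40

[0] x=7 y=6 t=19
[1] x=6 y=6 t=22 →W
[2] x=5 y=6 t=25 →W
[3] x=4 y=6 t=28 →W
[4] x=4 y=5 t=31 →S
[5] x=4 y=4 t=34 →S
[6] x=4 y=3 t=37 →S
[7] x=4 y=2 t=40 →S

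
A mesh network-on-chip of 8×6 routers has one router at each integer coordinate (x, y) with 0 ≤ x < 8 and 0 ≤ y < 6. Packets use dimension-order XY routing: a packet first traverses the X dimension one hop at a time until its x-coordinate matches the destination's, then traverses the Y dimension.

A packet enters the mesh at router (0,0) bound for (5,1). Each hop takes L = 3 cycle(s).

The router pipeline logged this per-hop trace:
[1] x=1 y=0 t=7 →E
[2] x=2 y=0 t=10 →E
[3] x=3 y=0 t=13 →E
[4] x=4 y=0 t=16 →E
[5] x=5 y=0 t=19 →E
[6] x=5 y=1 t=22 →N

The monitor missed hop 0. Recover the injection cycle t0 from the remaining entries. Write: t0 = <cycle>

At hop 1 the cycle is 7; in general cyc_k = t0 + kL.
Subtract one hop: t0 = 7 − 3 = 4.

t0 = 4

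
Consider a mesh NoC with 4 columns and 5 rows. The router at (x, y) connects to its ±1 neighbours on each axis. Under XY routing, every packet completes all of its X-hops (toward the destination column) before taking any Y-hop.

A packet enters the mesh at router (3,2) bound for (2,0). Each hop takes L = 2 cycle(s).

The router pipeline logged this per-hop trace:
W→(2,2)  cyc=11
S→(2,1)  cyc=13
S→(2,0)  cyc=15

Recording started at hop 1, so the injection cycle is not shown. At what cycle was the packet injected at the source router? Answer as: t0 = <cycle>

t0 = 9

Hop 1 reached at cycle 11; hop k is at t0 + k·L.
Subtract one hop: t0 = 11 − 2 = 9.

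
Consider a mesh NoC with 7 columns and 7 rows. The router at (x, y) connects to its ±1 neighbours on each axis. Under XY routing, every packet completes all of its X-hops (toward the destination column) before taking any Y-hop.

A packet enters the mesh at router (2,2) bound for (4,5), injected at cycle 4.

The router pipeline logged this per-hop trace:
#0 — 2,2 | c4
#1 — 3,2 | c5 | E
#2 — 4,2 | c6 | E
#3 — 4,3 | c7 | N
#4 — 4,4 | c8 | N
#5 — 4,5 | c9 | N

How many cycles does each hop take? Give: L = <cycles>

Δcyc across hop 0→1: 5 − 4 = 1.
Per-hop latency L = Δcyc = 1.

L = 1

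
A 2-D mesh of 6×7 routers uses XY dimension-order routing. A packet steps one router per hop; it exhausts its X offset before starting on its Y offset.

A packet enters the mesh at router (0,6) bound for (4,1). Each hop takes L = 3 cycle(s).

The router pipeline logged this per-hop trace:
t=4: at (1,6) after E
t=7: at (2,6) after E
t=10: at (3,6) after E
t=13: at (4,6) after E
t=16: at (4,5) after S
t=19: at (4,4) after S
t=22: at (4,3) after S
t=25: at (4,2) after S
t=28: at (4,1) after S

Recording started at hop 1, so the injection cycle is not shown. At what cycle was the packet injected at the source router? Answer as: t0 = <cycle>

Hop 1 reached at cycle 4; hop k is at t0 + k·L.
So t0 = 4 − 1·3 = 1.

t0 = 1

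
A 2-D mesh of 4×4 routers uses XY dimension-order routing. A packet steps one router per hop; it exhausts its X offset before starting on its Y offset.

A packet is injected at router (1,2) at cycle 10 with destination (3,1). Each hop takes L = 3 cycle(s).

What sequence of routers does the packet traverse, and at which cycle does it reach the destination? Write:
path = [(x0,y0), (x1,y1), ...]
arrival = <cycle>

hop 0: (1,2) @ cyc 10
hop 1: (2,2) @ cyc 13  [E]
hop 2: (3,2) @ cyc 16  [E]
hop 3: (3,1) @ cyc 19  [S]

path = [(1,2), (2,2), (3,2), (3,1)]
arrival = 19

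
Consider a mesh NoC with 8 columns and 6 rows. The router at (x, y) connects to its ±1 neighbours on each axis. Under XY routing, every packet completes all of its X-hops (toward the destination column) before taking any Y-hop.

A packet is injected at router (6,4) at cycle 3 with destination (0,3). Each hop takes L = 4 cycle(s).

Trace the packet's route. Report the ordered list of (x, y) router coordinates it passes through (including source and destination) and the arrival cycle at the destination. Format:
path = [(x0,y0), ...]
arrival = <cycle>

path = [(6,4), (5,4), (4,4), (3,4), (2,4), (1,4), (0,4), (0,3)]
arrival = 31

hop 0: (6,4) @ cyc 3
hop 1: (5,4) @ cyc 7  [W]
hop 2: (4,4) @ cyc 11  [W]
hop 3: (3,4) @ cyc 15  [W]
hop 4: (2,4) @ cyc 19  [W]
hop 5: (1,4) @ cyc 23  [W]
hop 6: (0,4) @ cyc 27  [W]
hop 7: (0,3) @ cyc 31  [S]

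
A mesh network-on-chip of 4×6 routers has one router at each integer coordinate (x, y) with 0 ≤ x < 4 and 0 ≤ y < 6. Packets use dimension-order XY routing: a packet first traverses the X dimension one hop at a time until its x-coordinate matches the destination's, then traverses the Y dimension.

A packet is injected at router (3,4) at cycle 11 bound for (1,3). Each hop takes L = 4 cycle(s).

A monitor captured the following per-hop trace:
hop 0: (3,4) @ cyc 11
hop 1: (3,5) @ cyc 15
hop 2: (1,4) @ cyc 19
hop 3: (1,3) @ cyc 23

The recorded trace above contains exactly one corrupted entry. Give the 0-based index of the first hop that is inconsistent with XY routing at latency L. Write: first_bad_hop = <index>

first_bad_hop = 1

check 1→ d=(0,1) cyc+4: BAD: Y-move but x=3≠1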